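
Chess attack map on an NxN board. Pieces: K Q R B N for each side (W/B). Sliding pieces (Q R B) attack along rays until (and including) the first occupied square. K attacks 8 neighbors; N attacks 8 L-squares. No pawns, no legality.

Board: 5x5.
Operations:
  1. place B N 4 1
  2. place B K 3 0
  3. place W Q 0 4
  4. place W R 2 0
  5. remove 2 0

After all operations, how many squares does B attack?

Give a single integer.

Op 1: place BN@(4,1)
Op 2: place BK@(3,0)
Op 3: place WQ@(0,4)
Op 4: place WR@(2,0)
Op 5: remove (2,0)
Per-piece attacks for B:
  BK@(3,0): attacks (3,1) (4,0) (2,0) (4,1) (2,1)
  BN@(4,1): attacks (3,3) (2,2) (2,0)
Union (7 distinct): (2,0) (2,1) (2,2) (3,1) (3,3) (4,0) (4,1)

Answer: 7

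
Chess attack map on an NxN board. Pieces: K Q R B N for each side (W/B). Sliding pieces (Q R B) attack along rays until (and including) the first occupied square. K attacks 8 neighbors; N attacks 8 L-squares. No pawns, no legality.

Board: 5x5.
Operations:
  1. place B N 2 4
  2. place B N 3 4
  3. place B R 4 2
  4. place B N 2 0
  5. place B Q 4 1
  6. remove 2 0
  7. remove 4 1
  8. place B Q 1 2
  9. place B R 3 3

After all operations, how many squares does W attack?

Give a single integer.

Op 1: place BN@(2,4)
Op 2: place BN@(3,4)
Op 3: place BR@(4,2)
Op 4: place BN@(2,0)
Op 5: place BQ@(4,1)
Op 6: remove (2,0)
Op 7: remove (4,1)
Op 8: place BQ@(1,2)
Op 9: place BR@(3,3)
Per-piece attacks for W:
Union (0 distinct): (none)

Answer: 0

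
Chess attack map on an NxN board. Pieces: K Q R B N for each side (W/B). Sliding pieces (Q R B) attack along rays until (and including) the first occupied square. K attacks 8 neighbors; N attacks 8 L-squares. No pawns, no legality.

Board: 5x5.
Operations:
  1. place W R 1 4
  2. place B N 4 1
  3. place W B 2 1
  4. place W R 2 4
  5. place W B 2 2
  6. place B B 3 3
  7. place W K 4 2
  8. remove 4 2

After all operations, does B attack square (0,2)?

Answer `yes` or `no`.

Answer: no

Derivation:
Op 1: place WR@(1,4)
Op 2: place BN@(4,1)
Op 3: place WB@(2,1)
Op 4: place WR@(2,4)
Op 5: place WB@(2,2)
Op 6: place BB@(3,3)
Op 7: place WK@(4,2)
Op 8: remove (4,2)
Per-piece attacks for B:
  BB@(3,3): attacks (4,4) (4,2) (2,4) (2,2) [ray(-1,1) blocked at (2,4); ray(-1,-1) blocked at (2,2)]
  BN@(4,1): attacks (3,3) (2,2) (2,0)
B attacks (0,2): no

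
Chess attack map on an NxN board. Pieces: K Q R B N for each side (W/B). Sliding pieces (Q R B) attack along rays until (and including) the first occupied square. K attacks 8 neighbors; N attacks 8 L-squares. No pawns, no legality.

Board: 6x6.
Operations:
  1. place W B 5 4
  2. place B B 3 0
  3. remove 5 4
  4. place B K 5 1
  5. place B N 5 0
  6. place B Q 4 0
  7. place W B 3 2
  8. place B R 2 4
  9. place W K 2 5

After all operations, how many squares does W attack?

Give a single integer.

Op 1: place WB@(5,4)
Op 2: place BB@(3,0)
Op 3: remove (5,4)
Op 4: place BK@(5,1)
Op 5: place BN@(5,0)
Op 6: place BQ@(4,0)
Op 7: place WB@(3,2)
Op 8: place BR@(2,4)
Op 9: place WK@(2,5)
Per-piece attacks for W:
  WK@(2,5): attacks (2,4) (3,5) (1,5) (3,4) (1,4)
  WB@(3,2): attacks (4,3) (5,4) (4,1) (5,0) (2,3) (1,4) (0,5) (2,1) (1,0) [ray(1,-1) blocked at (5,0)]
Union (13 distinct): (0,5) (1,0) (1,4) (1,5) (2,1) (2,3) (2,4) (3,4) (3,5) (4,1) (4,3) (5,0) (5,4)

Answer: 13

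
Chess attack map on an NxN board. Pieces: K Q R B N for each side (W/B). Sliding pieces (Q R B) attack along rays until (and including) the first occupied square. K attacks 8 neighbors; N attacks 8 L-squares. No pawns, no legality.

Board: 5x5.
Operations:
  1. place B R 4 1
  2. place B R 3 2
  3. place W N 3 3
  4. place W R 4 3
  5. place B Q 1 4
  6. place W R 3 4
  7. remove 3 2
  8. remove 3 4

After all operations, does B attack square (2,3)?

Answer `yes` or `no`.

Answer: yes

Derivation:
Op 1: place BR@(4,1)
Op 2: place BR@(3,2)
Op 3: place WN@(3,3)
Op 4: place WR@(4,3)
Op 5: place BQ@(1,4)
Op 6: place WR@(3,4)
Op 7: remove (3,2)
Op 8: remove (3,4)
Per-piece attacks for B:
  BQ@(1,4): attacks (1,3) (1,2) (1,1) (1,0) (2,4) (3,4) (4,4) (0,4) (2,3) (3,2) (4,1) (0,3) [ray(1,-1) blocked at (4,1)]
  BR@(4,1): attacks (4,2) (4,3) (4,0) (3,1) (2,1) (1,1) (0,1) [ray(0,1) blocked at (4,3)]
B attacks (2,3): yes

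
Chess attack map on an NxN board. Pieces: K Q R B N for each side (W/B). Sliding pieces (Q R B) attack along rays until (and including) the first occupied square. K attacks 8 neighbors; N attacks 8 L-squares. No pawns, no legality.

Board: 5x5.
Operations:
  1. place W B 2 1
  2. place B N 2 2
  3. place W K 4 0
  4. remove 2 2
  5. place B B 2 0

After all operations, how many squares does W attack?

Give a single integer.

Answer: 8

Derivation:
Op 1: place WB@(2,1)
Op 2: place BN@(2,2)
Op 3: place WK@(4,0)
Op 4: remove (2,2)
Op 5: place BB@(2,0)
Per-piece attacks for W:
  WB@(2,1): attacks (3,2) (4,3) (3,0) (1,2) (0,3) (1,0)
  WK@(4,0): attacks (4,1) (3,0) (3,1)
Union (8 distinct): (0,3) (1,0) (1,2) (3,0) (3,1) (3,2) (4,1) (4,3)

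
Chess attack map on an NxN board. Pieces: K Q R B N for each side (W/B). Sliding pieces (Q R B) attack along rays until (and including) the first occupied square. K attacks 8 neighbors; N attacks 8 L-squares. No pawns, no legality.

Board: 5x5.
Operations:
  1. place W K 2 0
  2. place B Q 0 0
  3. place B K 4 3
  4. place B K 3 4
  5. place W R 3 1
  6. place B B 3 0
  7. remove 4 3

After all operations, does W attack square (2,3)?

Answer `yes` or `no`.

Op 1: place WK@(2,0)
Op 2: place BQ@(0,0)
Op 3: place BK@(4,3)
Op 4: place BK@(3,4)
Op 5: place WR@(3,1)
Op 6: place BB@(3,0)
Op 7: remove (4,3)
Per-piece attacks for W:
  WK@(2,0): attacks (2,1) (3,0) (1,0) (3,1) (1,1)
  WR@(3,1): attacks (3,2) (3,3) (3,4) (3,0) (4,1) (2,1) (1,1) (0,1) [ray(0,1) blocked at (3,4); ray(0,-1) blocked at (3,0)]
W attacks (2,3): no

Answer: no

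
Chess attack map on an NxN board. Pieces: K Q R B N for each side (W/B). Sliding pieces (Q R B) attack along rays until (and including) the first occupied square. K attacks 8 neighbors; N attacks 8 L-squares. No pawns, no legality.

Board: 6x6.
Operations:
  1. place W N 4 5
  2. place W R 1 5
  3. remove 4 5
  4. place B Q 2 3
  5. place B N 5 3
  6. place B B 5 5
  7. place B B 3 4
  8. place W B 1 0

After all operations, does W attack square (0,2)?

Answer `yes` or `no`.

Op 1: place WN@(4,5)
Op 2: place WR@(1,5)
Op 3: remove (4,5)
Op 4: place BQ@(2,3)
Op 5: place BN@(5,3)
Op 6: place BB@(5,5)
Op 7: place BB@(3,4)
Op 8: place WB@(1,0)
Per-piece attacks for W:
  WB@(1,0): attacks (2,1) (3,2) (4,3) (5,4) (0,1)
  WR@(1,5): attacks (1,4) (1,3) (1,2) (1,1) (1,0) (2,5) (3,5) (4,5) (5,5) (0,5) [ray(0,-1) blocked at (1,0); ray(1,0) blocked at (5,5)]
W attacks (0,2): no

Answer: no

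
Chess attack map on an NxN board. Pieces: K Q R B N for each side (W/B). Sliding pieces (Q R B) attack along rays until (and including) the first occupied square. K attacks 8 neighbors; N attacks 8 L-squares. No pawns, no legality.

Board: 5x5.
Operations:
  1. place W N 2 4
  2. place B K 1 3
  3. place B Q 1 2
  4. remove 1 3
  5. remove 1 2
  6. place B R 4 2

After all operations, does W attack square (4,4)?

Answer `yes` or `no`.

Answer: no

Derivation:
Op 1: place WN@(2,4)
Op 2: place BK@(1,3)
Op 3: place BQ@(1,2)
Op 4: remove (1,3)
Op 5: remove (1,2)
Op 6: place BR@(4,2)
Per-piece attacks for W:
  WN@(2,4): attacks (3,2) (4,3) (1,2) (0,3)
W attacks (4,4): no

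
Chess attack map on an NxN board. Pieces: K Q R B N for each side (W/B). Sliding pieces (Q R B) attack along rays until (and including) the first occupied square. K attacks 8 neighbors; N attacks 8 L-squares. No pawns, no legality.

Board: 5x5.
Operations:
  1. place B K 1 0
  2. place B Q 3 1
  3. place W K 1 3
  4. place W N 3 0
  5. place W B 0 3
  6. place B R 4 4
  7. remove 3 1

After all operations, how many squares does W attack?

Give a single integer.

Op 1: place BK@(1,0)
Op 2: place BQ@(3,1)
Op 3: place WK@(1,3)
Op 4: place WN@(3,0)
Op 5: place WB@(0,3)
Op 6: place BR@(4,4)
Op 7: remove (3,1)
Per-piece attacks for W:
  WB@(0,3): attacks (1,4) (1,2) (2,1) (3,0) [ray(1,-1) blocked at (3,0)]
  WK@(1,3): attacks (1,4) (1,2) (2,3) (0,3) (2,4) (2,2) (0,4) (0,2)
  WN@(3,0): attacks (4,2) (2,2) (1,1)
Union (12 distinct): (0,2) (0,3) (0,4) (1,1) (1,2) (1,4) (2,1) (2,2) (2,3) (2,4) (3,0) (4,2)

Answer: 12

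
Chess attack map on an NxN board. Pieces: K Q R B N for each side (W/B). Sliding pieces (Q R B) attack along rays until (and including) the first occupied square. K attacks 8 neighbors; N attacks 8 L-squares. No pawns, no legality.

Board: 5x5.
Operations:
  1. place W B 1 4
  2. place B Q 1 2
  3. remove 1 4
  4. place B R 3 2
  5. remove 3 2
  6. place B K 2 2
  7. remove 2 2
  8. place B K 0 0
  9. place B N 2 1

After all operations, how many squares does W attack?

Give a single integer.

Answer: 0

Derivation:
Op 1: place WB@(1,4)
Op 2: place BQ@(1,2)
Op 3: remove (1,4)
Op 4: place BR@(3,2)
Op 5: remove (3,2)
Op 6: place BK@(2,2)
Op 7: remove (2,2)
Op 8: place BK@(0,0)
Op 9: place BN@(2,1)
Per-piece attacks for W:
Union (0 distinct): (none)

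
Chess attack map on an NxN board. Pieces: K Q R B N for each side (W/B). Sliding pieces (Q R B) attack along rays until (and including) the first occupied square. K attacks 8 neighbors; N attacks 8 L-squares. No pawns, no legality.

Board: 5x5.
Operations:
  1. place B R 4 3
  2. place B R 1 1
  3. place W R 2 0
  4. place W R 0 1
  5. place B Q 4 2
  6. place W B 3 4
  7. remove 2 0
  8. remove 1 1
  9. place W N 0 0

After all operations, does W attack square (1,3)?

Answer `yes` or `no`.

Op 1: place BR@(4,3)
Op 2: place BR@(1,1)
Op 3: place WR@(2,0)
Op 4: place WR@(0,1)
Op 5: place BQ@(4,2)
Op 6: place WB@(3,4)
Op 7: remove (2,0)
Op 8: remove (1,1)
Op 9: place WN@(0,0)
Per-piece attacks for W:
  WN@(0,0): attacks (1,2) (2,1)
  WR@(0,1): attacks (0,2) (0,3) (0,4) (0,0) (1,1) (2,1) (3,1) (4,1) [ray(0,-1) blocked at (0,0)]
  WB@(3,4): attacks (4,3) (2,3) (1,2) (0,1) [ray(1,-1) blocked at (4,3); ray(-1,-1) blocked at (0,1)]
W attacks (1,3): no

Answer: no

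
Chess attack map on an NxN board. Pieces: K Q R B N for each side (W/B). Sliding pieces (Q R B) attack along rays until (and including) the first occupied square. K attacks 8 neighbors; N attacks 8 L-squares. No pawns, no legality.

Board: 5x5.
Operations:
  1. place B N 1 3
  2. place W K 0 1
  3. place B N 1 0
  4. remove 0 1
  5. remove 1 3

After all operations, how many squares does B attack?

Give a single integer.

Op 1: place BN@(1,3)
Op 2: place WK@(0,1)
Op 3: place BN@(1,0)
Op 4: remove (0,1)
Op 5: remove (1,3)
Per-piece attacks for B:
  BN@(1,0): attacks (2,2) (3,1) (0,2)
Union (3 distinct): (0,2) (2,2) (3,1)

Answer: 3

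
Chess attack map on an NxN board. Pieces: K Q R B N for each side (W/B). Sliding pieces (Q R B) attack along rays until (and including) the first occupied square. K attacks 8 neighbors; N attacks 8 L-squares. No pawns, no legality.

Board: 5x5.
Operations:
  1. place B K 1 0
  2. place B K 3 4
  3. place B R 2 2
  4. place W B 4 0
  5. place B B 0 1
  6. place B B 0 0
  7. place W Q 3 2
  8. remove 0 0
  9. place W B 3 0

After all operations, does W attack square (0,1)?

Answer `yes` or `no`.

Answer: no

Derivation:
Op 1: place BK@(1,0)
Op 2: place BK@(3,4)
Op 3: place BR@(2,2)
Op 4: place WB@(4,0)
Op 5: place BB@(0,1)
Op 6: place BB@(0,0)
Op 7: place WQ@(3,2)
Op 8: remove (0,0)
Op 9: place WB@(3,0)
Per-piece attacks for W:
  WB@(3,0): attacks (4,1) (2,1) (1,2) (0,3)
  WQ@(3,2): attacks (3,3) (3,4) (3,1) (3,0) (4,2) (2,2) (4,3) (4,1) (2,3) (1,4) (2,1) (1,0) [ray(0,1) blocked at (3,4); ray(0,-1) blocked at (3,0); ray(-1,0) blocked at (2,2); ray(-1,-1) blocked at (1,0)]
  WB@(4,0): attacks (3,1) (2,2) [ray(-1,1) blocked at (2,2)]
W attacks (0,1): no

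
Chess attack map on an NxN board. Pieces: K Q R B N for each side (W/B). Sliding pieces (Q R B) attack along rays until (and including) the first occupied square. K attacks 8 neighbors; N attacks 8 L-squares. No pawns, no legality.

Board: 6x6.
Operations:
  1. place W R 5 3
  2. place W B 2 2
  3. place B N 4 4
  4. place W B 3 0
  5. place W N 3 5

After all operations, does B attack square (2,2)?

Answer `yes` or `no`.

Op 1: place WR@(5,3)
Op 2: place WB@(2,2)
Op 3: place BN@(4,4)
Op 4: place WB@(3,0)
Op 5: place WN@(3,5)
Per-piece attacks for B:
  BN@(4,4): attacks (2,5) (5,2) (3,2) (2,3)
B attacks (2,2): no

Answer: no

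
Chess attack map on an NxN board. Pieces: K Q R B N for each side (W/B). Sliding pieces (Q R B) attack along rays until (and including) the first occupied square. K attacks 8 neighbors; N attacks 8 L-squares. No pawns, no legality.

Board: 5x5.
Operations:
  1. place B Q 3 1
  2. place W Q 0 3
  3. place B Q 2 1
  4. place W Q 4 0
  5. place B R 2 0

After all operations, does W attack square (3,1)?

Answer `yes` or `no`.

Answer: yes

Derivation:
Op 1: place BQ@(3,1)
Op 2: place WQ@(0,3)
Op 3: place BQ@(2,1)
Op 4: place WQ@(4,0)
Op 5: place BR@(2,0)
Per-piece attacks for W:
  WQ@(0,3): attacks (0,4) (0,2) (0,1) (0,0) (1,3) (2,3) (3,3) (4,3) (1,4) (1,2) (2,1) [ray(1,-1) blocked at (2,1)]
  WQ@(4,0): attacks (4,1) (4,2) (4,3) (4,4) (3,0) (2,0) (3,1) [ray(-1,0) blocked at (2,0); ray(-1,1) blocked at (3,1)]
W attacks (3,1): yes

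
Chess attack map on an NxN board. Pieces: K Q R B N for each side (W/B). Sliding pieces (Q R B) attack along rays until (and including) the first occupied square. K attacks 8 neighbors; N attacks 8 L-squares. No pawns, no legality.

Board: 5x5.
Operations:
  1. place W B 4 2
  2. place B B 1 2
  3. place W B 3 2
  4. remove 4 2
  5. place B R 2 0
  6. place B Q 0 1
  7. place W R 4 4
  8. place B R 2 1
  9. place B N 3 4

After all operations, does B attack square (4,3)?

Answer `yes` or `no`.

Op 1: place WB@(4,2)
Op 2: place BB@(1,2)
Op 3: place WB@(3,2)
Op 4: remove (4,2)
Op 5: place BR@(2,0)
Op 6: place BQ@(0,1)
Op 7: place WR@(4,4)
Op 8: place BR@(2,1)
Op 9: place BN@(3,4)
Per-piece attacks for B:
  BQ@(0,1): attacks (0,2) (0,3) (0,4) (0,0) (1,1) (2,1) (1,2) (1,0) [ray(1,0) blocked at (2,1); ray(1,1) blocked at (1,2)]
  BB@(1,2): attacks (2,3) (3,4) (2,1) (0,3) (0,1) [ray(1,1) blocked at (3,4); ray(1,-1) blocked at (2,1); ray(-1,-1) blocked at (0,1)]
  BR@(2,0): attacks (2,1) (3,0) (4,0) (1,0) (0,0) [ray(0,1) blocked at (2,1)]
  BR@(2,1): attacks (2,2) (2,3) (2,4) (2,0) (3,1) (4,1) (1,1) (0,1) [ray(0,-1) blocked at (2,0); ray(-1,0) blocked at (0,1)]
  BN@(3,4): attacks (4,2) (2,2) (1,3)
B attacks (4,3): no

Answer: no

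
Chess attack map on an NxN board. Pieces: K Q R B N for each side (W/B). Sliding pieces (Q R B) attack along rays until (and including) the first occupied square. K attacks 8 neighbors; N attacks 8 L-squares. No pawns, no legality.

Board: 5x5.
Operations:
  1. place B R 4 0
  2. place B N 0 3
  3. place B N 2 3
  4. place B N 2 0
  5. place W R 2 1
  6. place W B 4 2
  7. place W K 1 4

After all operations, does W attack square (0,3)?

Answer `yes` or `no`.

Op 1: place BR@(4,0)
Op 2: place BN@(0,3)
Op 3: place BN@(2,3)
Op 4: place BN@(2,0)
Op 5: place WR@(2,1)
Op 6: place WB@(4,2)
Op 7: place WK@(1,4)
Per-piece attacks for W:
  WK@(1,4): attacks (1,3) (2,4) (0,4) (2,3) (0,3)
  WR@(2,1): attacks (2,2) (2,3) (2,0) (3,1) (4,1) (1,1) (0,1) [ray(0,1) blocked at (2,3); ray(0,-1) blocked at (2,0)]
  WB@(4,2): attacks (3,3) (2,4) (3,1) (2,0) [ray(-1,-1) blocked at (2,0)]
W attacks (0,3): yes

Answer: yes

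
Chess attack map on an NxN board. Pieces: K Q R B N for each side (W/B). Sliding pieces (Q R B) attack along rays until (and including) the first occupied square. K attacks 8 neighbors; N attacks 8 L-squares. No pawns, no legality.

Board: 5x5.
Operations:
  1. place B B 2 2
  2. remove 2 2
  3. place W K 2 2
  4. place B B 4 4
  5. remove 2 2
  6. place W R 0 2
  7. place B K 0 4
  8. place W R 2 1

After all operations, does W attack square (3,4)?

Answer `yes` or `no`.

Answer: no

Derivation:
Op 1: place BB@(2,2)
Op 2: remove (2,2)
Op 3: place WK@(2,2)
Op 4: place BB@(4,4)
Op 5: remove (2,2)
Op 6: place WR@(0,2)
Op 7: place BK@(0,4)
Op 8: place WR@(2,1)
Per-piece attacks for W:
  WR@(0,2): attacks (0,3) (0,4) (0,1) (0,0) (1,2) (2,2) (3,2) (4,2) [ray(0,1) blocked at (0,4)]
  WR@(2,1): attacks (2,2) (2,3) (2,4) (2,0) (3,1) (4,1) (1,1) (0,1)
W attacks (3,4): no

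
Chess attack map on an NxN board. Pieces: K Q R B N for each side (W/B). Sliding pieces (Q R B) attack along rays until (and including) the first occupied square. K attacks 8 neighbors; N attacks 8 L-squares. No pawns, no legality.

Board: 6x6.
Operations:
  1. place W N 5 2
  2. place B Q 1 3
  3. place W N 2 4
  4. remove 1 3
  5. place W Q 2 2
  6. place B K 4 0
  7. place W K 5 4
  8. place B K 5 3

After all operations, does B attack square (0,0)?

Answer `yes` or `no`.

Op 1: place WN@(5,2)
Op 2: place BQ@(1,3)
Op 3: place WN@(2,4)
Op 4: remove (1,3)
Op 5: place WQ@(2,2)
Op 6: place BK@(4,0)
Op 7: place WK@(5,4)
Op 8: place BK@(5,3)
Per-piece attacks for B:
  BK@(4,0): attacks (4,1) (5,0) (3,0) (5,1) (3,1)
  BK@(5,3): attacks (5,4) (5,2) (4,3) (4,4) (4,2)
B attacks (0,0): no

Answer: no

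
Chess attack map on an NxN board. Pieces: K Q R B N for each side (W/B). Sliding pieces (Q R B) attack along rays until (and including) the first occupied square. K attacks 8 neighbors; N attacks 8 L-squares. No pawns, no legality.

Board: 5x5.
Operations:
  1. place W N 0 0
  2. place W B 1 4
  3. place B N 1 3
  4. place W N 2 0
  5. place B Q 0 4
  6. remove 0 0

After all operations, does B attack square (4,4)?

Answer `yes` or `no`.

Op 1: place WN@(0,0)
Op 2: place WB@(1,4)
Op 3: place BN@(1,3)
Op 4: place WN@(2,0)
Op 5: place BQ@(0,4)
Op 6: remove (0,0)
Per-piece attacks for B:
  BQ@(0,4): attacks (0,3) (0,2) (0,1) (0,0) (1,4) (1,3) [ray(1,0) blocked at (1,4); ray(1,-1) blocked at (1,3)]
  BN@(1,3): attacks (3,4) (2,1) (3,2) (0,1)
B attacks (4,4): no

Answer: no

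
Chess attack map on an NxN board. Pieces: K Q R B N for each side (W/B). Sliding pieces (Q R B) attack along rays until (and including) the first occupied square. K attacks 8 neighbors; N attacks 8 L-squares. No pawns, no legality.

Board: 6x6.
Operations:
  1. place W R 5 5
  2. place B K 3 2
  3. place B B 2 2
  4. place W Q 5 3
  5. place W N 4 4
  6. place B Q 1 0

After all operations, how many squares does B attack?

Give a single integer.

Answer: 22

Derivation:
Op 1: place WR@(5,5)
Op 2: place BK@(3,2)
Op 3: place BB@(2,2)
Op 4: place WQ@(5,3)
Op 5: place WN@(4,4)
Op 6: place BQ@(1,0)
Per-piece attacks for B:
  BQ@(1,0): attacks (1,1) (1,2) (1,3) (1,4) (1,5) (2,0) (3,0) (4,0) (5,0) (0,0) (2,1) (3,2) (0,1) [ray(1,1) blocked at (3,2)]
  BB@(2,2): attacks (3,3) (4,4) (3,1) (4,0) (1,3) (0,4) (1,1) (0,0) [ray(1,1) blocked at (4,4)]
  BK@(3,2): attacks (3,3) (3,1) (4,2) (2,2) (4,3) (4,1) (2,3) (2,1)
Union (22 distinct): (0,0) (0,1) (0,4) (1,1) (1,2) (1,3) (1,4) (1,5) (2,0) (2,1) (2,2) (2,3) (3,0) (3,1) (3,2) (3,3) (4,0) (4,1) (4,2) (4,3) (4,4) (5,0)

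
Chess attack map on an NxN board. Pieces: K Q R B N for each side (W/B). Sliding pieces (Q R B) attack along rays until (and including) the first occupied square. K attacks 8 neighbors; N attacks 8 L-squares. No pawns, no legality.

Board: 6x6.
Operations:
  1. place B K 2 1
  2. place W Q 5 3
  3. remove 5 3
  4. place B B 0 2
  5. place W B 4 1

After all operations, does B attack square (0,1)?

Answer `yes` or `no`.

Op 1: place BK@(2,1)
Op 2: place WQ@(5,3)
Op 3: remove (5,3)
Op 4: place BB@(0,2)
Op 5: place WB@(4,1)
Per-piece attacks for B:
  BB@(0,2): attacks (1,3) (2,4) (3,5) (1,1) (2,0)
  BK@(2,1): attacks (2,2) (2,0) (3,1) (1,1) (3,2) (3,0) (1,2) (1,0)
B attacks (0,1): no

Answer: no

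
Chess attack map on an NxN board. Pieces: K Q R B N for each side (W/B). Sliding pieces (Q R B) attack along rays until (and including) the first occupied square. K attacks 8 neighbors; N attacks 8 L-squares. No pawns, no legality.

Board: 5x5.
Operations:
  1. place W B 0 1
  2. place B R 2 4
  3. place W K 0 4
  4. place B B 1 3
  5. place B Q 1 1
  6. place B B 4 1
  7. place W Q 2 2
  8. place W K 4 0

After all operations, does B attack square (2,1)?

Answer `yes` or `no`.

Answer: yes

Derivation:
Op 1: place WB@(0,1)
Op 2: place BR@(2,4)
Op 3: place WK@(0,4)
Op 4: place BB@(1,3)
Op 5: place BQ@(1,1)
Op 6: place BB@(4,1)
Op 7: place WQ@(2,2)
Op 8: place WK@(4,0)
Per-piece attacks for B:
  BQ@(1,1): attacks (1,2) (1,3) (1,0) (2,1) (3,1) (4,1) (0,1) (2,2) (2,0) (0,2) (0,0) [ray(0,1) blocked at (1,3); ray(1,0) blocked at (4,1); ray(-1,0) blocked at (0,1); ray(1,1) blocked at (2,2)]
  BB@(1,3): attacks (2,4) (2,2) (0,4) (0,2) [ray(1,1) blocked at (2,4); ray(1,-1) blocked at (2,2); ray(-1,1) blocked at (0,4)]
  BR@(2,4): attacks (2,3) (2,2) (3,4) (4,4) (1,4) (0,4) [ray(0,-1) blocked at (2,2); ray(-1,0) blocked at (0,4)]
  BB@(4,1): attacks (3,2) (2,3) (1,4) (3,0)
B attacks (2,1): yes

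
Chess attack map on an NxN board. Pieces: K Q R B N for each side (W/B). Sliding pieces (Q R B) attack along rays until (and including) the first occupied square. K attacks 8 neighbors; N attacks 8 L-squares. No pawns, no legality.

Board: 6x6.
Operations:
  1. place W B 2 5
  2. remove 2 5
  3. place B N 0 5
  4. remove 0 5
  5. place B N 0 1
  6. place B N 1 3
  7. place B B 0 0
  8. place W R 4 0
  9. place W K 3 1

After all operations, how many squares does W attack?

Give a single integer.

Op 1: place WB@(2,5)
Op 2: remove (2,5)
Op 3: place BN@(0,5)
Op 4: remove (0,5)
Op 5: place BN@(0,1)
Op 6: place BN@(1,3)
Op 7: place BB@(0,0)
Op 8: place WR@(4,0)
Op 9: place WK@(3,1)
Per-piece attacks for W:
  WK@(3,1): attacks (3,2) (3,0) (4,1) (2,1) (4,2) (4,0) (2,2) (2,0)
  WR@(4,0): attacks (4,1) (4,2) (4,3) (4,4) (4,5) (5,0) (3,0) (2,0) (1,0) (0,0) [ray(-1,0) blocked at (0,0)]
Union (14 distinct): (0,0) (1,0) (2,0) (2,1) (2,2) (3,0) (3,2) (4,0) (4,1) (4,2) (4,3) (4,4) (4,5) (5,0)

Answer: 14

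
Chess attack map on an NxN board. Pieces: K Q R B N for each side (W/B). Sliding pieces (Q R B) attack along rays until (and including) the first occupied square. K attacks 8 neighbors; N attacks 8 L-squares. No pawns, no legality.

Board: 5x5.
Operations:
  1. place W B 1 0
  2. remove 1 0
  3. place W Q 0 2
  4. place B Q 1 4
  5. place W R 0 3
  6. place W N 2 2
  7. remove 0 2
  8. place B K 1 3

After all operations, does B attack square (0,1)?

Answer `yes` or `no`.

Answer: no

Derivation:
Op 1: place WB@(1,0)
Op 2: remove (1,0)
Op 3: place WQ@(0,2)
Op 4: place BQ@(1,4)
Op 5: place WR@(0,3)
Op 6: place WN@(2,2)
Op 7: remove (0,2)
Op 8: place BK@(1,3)
Per-piece attacks for B:
  BK@(1,3): attacks (1,4) (1,2) (2,3) (0,3) (2,4) (2,2) (0,4) (0,2)
  BQ@(1,4): attacks (1,3) (2,4) (3,4) (4,4) (0,4) (2,3) (3,2) (4,1) (0,3) [ray(0,-1) blocked at (1,3); ray(-1,-1) blocked at (0,3)]
B attacks (0,1): no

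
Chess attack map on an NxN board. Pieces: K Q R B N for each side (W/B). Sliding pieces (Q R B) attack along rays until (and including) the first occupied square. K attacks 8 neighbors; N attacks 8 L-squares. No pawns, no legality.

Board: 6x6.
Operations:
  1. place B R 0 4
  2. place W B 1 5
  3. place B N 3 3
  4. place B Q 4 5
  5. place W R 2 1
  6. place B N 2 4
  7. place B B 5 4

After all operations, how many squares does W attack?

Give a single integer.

Op 1: place BR@(0,4)
Op 2: place WB@(1,5)
Op 3: place BN@(3,3)
Op 4: place BQ@(4,5)
Op 5: place WR@(2,1)
Op 6: place BN@(2,4)
Op 7: place BB@(5,4)
Per-piece attacks for W:
  WB@(1,5): attacks (2,4) (0,4) [ray(1,-1) blocked at (2,4); ray(-1,-1) blocked at (0,4)]
  WR@(2,1): attacks (2,2) (2,3) (2,4) (2,0) (3,1) (4,1) (5,1) (1,1) (0,1) [ray(0,1) blocked at (2,4)]
Union (10 distinct): (0,1) (0,4) (1,1) (2,0) (2,2) (2,3) (2,4) (3,1) (4,1) (5,1)

Answer: 10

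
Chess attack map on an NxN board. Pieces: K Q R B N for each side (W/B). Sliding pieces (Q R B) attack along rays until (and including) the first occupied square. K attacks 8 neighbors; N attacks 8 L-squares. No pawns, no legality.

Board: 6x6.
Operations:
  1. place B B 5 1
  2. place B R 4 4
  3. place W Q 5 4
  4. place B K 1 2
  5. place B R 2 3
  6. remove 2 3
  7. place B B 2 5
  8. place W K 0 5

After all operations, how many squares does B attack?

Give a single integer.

Answer: 21

Derivation:
Op 1: place BB@(5,1)
Op 2: place BR@(4,4)
Op 3: place WQ@(5,4)
Op 4: place BK@(1,2)
Op 5: place BR@(2,3)
Op 6: remove (2,3)
Op 7: place BB@(2,5)
Op 8: place WK@(0,5)
Per-piece attacks for B:
  BK@(1,2): attacks (1,3) (1,1) (2,2) (0,2) (2,3) (2,1) (0,3) (0,1)
  BB@(2,5): attacks (3,4) (4,3) (5,2) (1,4) (0,3)
  BR@(4,4): attacks (4,5) (4,3) (4,2) (4,1) (4,0) (5,4) (3,4) (2,4) (1,4) (0,4) [ray(1,0) blocked at (5,4)]
  BB@(5,1): attacks (4,2) (3,3) (2,4) (1,5) (4,0)
Union (21 distinct): (0,1) (0,2) (0,3) (0,4) (1,1) (1,3) (1,4) (1,5) (2,1) (2,2) (2,3) (2,4) (3,3) (3,4) (4,0) (4,1) (4,2) (4,3) (4,5) (5,2) (5,4)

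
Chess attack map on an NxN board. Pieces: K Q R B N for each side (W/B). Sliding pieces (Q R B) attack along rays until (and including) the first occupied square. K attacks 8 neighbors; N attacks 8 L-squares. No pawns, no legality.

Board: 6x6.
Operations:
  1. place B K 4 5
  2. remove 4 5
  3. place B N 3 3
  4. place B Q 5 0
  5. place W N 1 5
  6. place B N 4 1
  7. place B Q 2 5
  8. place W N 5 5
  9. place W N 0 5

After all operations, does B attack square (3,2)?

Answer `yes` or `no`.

Op 1: place BK@(4,5)
Op 2: remove (4,5)
Op 3: place BN@(3,3)
Op 4: place BQ@(5,0)
Op 5: place WN@(1,5)
Op 6: place BN@(4,1)
Op 7: place BQ@(2,5)
Op 8: place WN@(5,5)
Op 9: place WN@(0,5)
Per-piece attacks for B:
  BQ@(2,5): attacks (2,4) (2,3) (2,2) (2,1) (2,0) (3,5) (4,5) (5,5) (1,5) (3,4) (4,3) (5,2) (1,4) (0,3) [ray(1,0) blocked at (5,5); ray(-1,0) blocked at (1,5)]
  BN@(3,3): attacks (4,5) (5,4) (2,5) (1,4) (4,1) (5,2) (2,1) (1,2)
  BN@(4,1): attacks (5,3) (3,3) (2,2) (2,0)
  BQ@(5,0): attacks (5,1) (5,2) (5,3) (5,4) (5,5) (4,0) (3,0) (2,0) (1,0) (0,0) (4,1) [ray(0,1) blocked at (5,5); ray(-1,1) blocked at (4,1)]
B attacks (3,2): no

Answer: no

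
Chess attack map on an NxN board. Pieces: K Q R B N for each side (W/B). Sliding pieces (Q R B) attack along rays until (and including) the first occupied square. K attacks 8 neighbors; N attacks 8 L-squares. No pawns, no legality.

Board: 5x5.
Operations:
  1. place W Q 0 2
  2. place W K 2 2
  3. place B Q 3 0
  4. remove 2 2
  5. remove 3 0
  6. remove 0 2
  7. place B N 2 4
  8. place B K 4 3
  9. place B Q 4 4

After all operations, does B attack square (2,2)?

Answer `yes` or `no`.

Op 1: place WQ@(0,2)
Op 2: place WK@(2,2)
Op 3: place BQ@(3,0)
Op 4: remove (2,2)
Op 5: remove (3,0)
Op 6: remove (0,2)
Op 7: place BN@(2,4)
Op 8: place BK@(4,3)
Op 9: place BQ@(4,4)
Per-piece attacks for B:
  BN@(2,4): attacks (3,2) (4,3) (1,2) (0,3)
  BK@(4,3): attacks (4,4) (4,2) (3,3) (3,4) (3,2)
  BQ@(4,4): attacks (4,3) (3,4) (2,4) (3,3) (2,2) (1,1) (0,0) [ray(0,-1) blocked at (4,3); ray(-1,0) blocked at (2,4)]
B attacks (2,2): yes

Answer: yes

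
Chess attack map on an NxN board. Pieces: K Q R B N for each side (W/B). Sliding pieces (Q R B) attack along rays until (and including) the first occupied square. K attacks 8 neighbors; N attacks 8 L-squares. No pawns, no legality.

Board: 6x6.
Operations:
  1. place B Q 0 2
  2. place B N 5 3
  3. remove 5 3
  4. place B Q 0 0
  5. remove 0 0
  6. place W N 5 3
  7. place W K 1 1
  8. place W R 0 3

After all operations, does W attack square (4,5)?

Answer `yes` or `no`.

Op 1: place BQ@(0,2)
Op 2: place BN@(5,3)
Op 3: remove (5,3)
Op 4: place BQ@(0,0)
Op 5: remove (0,0)
Op 6: place WN@(5,3)
Op 7: place WK@(1,1)
Op 8: place WR@(0,3)
Per-piece attacks for W:
  WR@(0,3): attacks (0,4) (0,5) (0,2) (1,3) (2,3) (3,3) (4,3) (5,3) [ray(0,-1) blocked at (0,2); ray(1,0) blocked at (5,3)]
  WK@(1,1): attacks (1,2) (1,0) (2,1) (0,1) (2,2) (2,0) (0,2) (0,0)
  WN@(5,3): attacks (4,5) (3,4) (4,1) (3,2)
W attacks (4,5): yes

Answer: yes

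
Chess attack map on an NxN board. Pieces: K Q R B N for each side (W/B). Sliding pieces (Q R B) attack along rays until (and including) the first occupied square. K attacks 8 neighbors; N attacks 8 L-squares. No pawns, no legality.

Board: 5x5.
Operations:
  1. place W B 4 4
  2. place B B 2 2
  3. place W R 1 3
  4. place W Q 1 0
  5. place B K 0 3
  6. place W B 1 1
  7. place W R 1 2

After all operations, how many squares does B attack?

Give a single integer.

Op 1: place WB@(4,4)
Op 2: place BB@(2,2)
Op 3: place WR@(1,3)
Op 4: place WQ@(1,0)
Op 5: place BK@(0,3)
Op 6: place WB@(1,1)
Op 7: place WR@(1,2)
Per-piece attacks for B:
  BK@(0,3): attacks (0,4) (0,2) (1,3) (1,4) (1,2)
  BB@(2,2): attacks (3,3) (4,4) (3,1) (4,0) (1,3) (1,1) [ray(1,1) blocked at (4,4); ray(-1,1) blocked at (1,3); ray(-1,-1) blocked at (1,1)]
Union (10 distinct): (0,2) (0,4) (1,1) (1,2) (1,3) (1,4) (3,1) (3,3) (4,0) (4,4)

Answer: 10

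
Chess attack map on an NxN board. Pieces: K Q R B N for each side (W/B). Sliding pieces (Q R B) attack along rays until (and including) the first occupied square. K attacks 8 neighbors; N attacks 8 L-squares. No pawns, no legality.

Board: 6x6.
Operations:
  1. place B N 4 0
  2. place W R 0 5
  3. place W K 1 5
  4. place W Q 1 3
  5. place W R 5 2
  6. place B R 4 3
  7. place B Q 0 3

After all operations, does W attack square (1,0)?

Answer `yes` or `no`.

Answer: yes

Derivation:
Op 1: place BN@(4,0)
Op 2: place WR@(0,5)
Op 3: place WK@(1,5)
Op 4: place WQ@(1,3)
Op 5: place WR@(5,2)
Op 6: place BR@(4,3)
Op 7: place BQ@(0,3)
Per-piece attacks for W:
  WR@(0,5): attacks (0,4) (0,3) (1,5) [ray(0,-1) blocked at (0,3); ray(1,0) blocked at (1,5)]
  WQ@(1,3): attacks (1,4) (1,5) (1,2) (1,1) (1,0) (2,3) (3,3) (4,3) (0,3) (2,4) (3,5) (2,2) (3,1) (4,0) (0,4) (0,2) [ray(0,1) blocked at (1,5); ray(1,0) blocked at (4,3); ray(-1,0) blocked at (0,3); ray(1,-1) blocked at (4,0)]
  WK@(1,5): attacks (1,4) (2,5) (0,5) (2,4) (0,4)
  WR@(5,2): attacks (5,3) (5,4) (5,5) (5,1) (5,0) (4,2) (3,2) (2,2) (1,2) (0,2)
W attacks (1,0): yes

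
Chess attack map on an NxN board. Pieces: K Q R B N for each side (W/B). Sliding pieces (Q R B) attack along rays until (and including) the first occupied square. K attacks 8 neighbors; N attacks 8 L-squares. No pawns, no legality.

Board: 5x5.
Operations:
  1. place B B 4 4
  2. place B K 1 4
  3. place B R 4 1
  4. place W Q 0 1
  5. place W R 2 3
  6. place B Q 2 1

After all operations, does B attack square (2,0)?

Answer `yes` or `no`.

Op 1: place BB@(4,4)
Op 2: place BK@(1,4)
Op 3: place BR@(4,1)
Op 4: place WQ@(0,1)
Op 5: place WR@(2,3)
Op 6: place BQ@(2,1)
Per-piece attacks for B:
  BK@(1,4): attacks (1,3) (2,4) (0,4) (2,3) (0,3)
  BQ@(2,1): attacks (2,2) (2,3) (2,0) (3,1) (4,1) (1,1) (0,1) (3,2) (4,3) (3,0) (1,2) (0,3) (1,0) [ray(0,1) blocked at (2,3); ray(1,0) blocked at (4,1); ray(-1,0) blocked at (0,1)]
  BR@(4,1): attacks (4,2) (4,3) (4,4) (4,0) (3,1) (2,1) [ray(0,1) blocked at (4,4); ray(-1,0) blocked at (2,1)]
  BB@(4,4): attacks (3,3) (2,2) (1,1) (0,0)
B attacks (2,0): yes

Answer: yes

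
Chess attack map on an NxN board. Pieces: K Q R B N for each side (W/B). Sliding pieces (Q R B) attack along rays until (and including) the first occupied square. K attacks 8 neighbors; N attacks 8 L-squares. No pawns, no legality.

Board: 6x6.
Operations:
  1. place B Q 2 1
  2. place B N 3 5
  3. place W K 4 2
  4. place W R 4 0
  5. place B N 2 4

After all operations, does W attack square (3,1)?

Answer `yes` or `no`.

Op 1: place BQ@(2,1)
Op 2: place BN@(3,5)
Op 3: place WK@(4,2)
Op 4: place WR@(4,0)
Op 5: place BN@(2,4)
Per-piece attacks for W:
  WR@(4,0): attacks (4,1) (4,2) (5,0) (3,0) (2,0) (1,0) (0,0) [ray(0,1) blocked at (4,2)]
  WK@(4,2): attacks (4,3) (4,1) (5,2) (3,2) (5,3) (5,1) (3,3) (3,1)
W attacks (3,1): yes

Answer: yes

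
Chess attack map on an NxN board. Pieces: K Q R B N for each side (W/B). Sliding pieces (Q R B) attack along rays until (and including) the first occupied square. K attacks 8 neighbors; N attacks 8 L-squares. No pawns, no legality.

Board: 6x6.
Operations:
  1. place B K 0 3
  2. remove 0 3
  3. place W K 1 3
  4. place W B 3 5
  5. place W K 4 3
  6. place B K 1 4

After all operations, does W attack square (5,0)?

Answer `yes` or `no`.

Op 1: place BK@(0,3)
Op 2: remove (0,3)
Op 3: place WK@(1,3)
Op 4: place WB@(3,5)
Op 5: place WK@(4,3)
Op 6: place BK@(1,4)
Per-piece attacks for W:
  WK@(1,3): attacks (1,4) (1,2) (2,3) (0,3) (2,4) (2,2) (0,4) (0,2)
  WB@(3,5): attacks (4,4) (5,3) (2,4) (1,3) [ray(-1,-1) blocked at (1,3)]
  WK@(4,3): attacks (4,4) (4,2) (5,3) (3,3) (5,4) (5,2) (3,4) (3,2)
W attacks (5,0): no

Answer: no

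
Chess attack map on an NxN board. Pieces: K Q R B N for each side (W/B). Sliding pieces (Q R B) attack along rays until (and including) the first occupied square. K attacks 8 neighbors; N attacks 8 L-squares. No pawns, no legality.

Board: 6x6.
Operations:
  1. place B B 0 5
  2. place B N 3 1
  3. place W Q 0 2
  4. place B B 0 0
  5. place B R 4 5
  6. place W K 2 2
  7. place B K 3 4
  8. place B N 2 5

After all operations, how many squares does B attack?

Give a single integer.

Op 1: place BB@(0,5)
Op 2: place BN@(3,1)
Op 3: place WQ@(0,2)
Op 4: place BB@(0,0)
Op 5: place BR@(4,5)
Op 6: place WK@(2,2)
Op 7: place BK@(3,4)
Op 8: place BN@(2,5)
Per-piece attacks for B:
  BB@(0,0): attacks (1,1) (2,2) [ray(1,1) blocked at (2,2)]
  BB@(0,5): attacks (1,4) (2,3) (3,2) (4,1) (5,0)
  BN@(2,5): attacks (3,3) (4,4) (1,3) (0,4)
  BN@(3,1): attacks (4,3) (5,2) (2,3) (1,2) (5,0) (1,0)
  BK@(3,4): attacks (3,5) (3,3) (4,4) (2,4) (4,5) (4,3) (2,5) (2,3)
  BR@(4,5): attacks (4,4) (4,3) (4,2) (4,1) (4,0) (5,5) (3,5) (2,5) [ray(-1,0) blocked at (2,5)]
Union (22 distinct): (0,4) (1,0) (1,1) (1,2) (1,3) (1,4) (2,2) (2,3) (2,4) (2,5) (3,2) (3,3) (3,5) (4,0) (4,1) (4,2) (4,3) (4,4) (4,5) (5,0) (5,2) (5,5)

Answer: 22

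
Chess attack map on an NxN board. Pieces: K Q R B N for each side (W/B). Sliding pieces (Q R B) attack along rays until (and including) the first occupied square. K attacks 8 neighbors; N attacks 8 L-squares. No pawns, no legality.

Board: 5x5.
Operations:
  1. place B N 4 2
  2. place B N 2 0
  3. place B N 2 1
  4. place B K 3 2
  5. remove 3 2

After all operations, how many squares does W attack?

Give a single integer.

Op 1: place BN@(4,2)
Op 2: place BN@(2,0)
Op 3: place BN@(2,1)
Op 4: place BK@(3,2)
Op 5: remove (3,2)
Per-piece attacks for W:
Union (0 distinct): (none)

Answer: 0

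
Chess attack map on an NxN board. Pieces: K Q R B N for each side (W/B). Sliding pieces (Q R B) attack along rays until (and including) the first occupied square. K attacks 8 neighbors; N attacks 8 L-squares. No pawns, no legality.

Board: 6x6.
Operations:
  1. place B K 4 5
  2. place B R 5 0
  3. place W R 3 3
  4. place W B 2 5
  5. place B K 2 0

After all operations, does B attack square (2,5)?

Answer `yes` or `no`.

Op 1: place BK@(4,5)
Op 2: place BR@(5,0)
Op 3: place WR@(3,3)
Op 4: place WB@(2,5)
Op 5: place BK@(2,0)
Per-piece attacks for B:
  BK@(2,0): attacks (2,1) (3,0) (1,0) (3,1) (1,1)
  BK@(4,5): attacks (4,4) (5,5) (3,5) (5,4) (3,4)
  BR@(5,0): attacks (5,1) (5,2) (5,3) (5,4) (5,5) (4,0) (3,0) (2,0) [ray(-1,0) blocked at (2,0)]
B attacks (2,5): no

Answer: no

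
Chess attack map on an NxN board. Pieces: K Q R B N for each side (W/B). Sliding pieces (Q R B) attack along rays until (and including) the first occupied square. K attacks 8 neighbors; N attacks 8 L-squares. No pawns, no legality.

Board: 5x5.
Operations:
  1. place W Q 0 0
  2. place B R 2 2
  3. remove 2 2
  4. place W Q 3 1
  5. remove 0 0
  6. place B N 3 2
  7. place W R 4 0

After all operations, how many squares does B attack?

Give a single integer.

Op 1: place WQ@(0,0)
Op 2: place BR@(2,2)
Op 3: remove (2,2)
Op 4: place WQ@(3,1)
Op 5: remove (0,0)
Op 6: place BN@(3,2)
Op 7: place WR@(4,0)
Per-piece attacks for B:
  BN@(3,2): attacks (4,4) (2,4) (1,3) (4,0) (2,0) (1,1)
Union (6 distinct): (1,1) (1,3) (2,0) (2,4) (4,0) (4,4)

Answer: 6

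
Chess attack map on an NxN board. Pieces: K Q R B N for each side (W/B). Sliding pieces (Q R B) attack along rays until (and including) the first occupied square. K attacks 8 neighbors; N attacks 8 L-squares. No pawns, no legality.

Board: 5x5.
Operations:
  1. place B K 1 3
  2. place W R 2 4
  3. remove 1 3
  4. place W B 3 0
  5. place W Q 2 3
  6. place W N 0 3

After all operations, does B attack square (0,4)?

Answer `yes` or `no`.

Answer: no

Derivation:
Op 1: place BK@(1,3)
Op 2: place WR@(2,4)
Op 3: remove (1,3)
Op 4: place WB@(3,0)
Op 5: place WQ@(2,3)
Op 6: place WN@(0,3)
Per-piece attacks for B:
B attacks (0,4): no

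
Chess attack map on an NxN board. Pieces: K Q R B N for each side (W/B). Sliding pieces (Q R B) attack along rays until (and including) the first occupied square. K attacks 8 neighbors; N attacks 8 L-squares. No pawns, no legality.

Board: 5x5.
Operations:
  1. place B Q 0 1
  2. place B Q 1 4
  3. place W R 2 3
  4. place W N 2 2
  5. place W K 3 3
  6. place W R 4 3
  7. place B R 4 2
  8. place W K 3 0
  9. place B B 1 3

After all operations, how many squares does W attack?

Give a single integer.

Op 1: place BQ@(0,1)
Op 2: place BQ@(1,4)
Op 3: place WR@(2,3)
Op 4: place WN@(2,2)
Op 5: place WK@(3,3)
Op 6: place WR@(4,3)
Op 7: place BR@(4,2)
Op 8: place WK@(3,0)
Op 9: place BB@(1,3)
Per-piece attacks for W:
  WN@(2,2): attacks (3,4) (4,3) (1,4) (0,3) (3,0) (4,1) (1,0) (0,1)
  WR@(2,3): attacks (2,4) (2,2) (3,3) (1,3) [ray(0,-1) blocked at (2,2); ray(1,0) blocked at (3,3); ray(-1,0) blocked at (1,3)]
  WK@(3,0): attacks (3,1) (4,0) (2,0) (4,1) (2,1)
  WK@(3,3): attacks (3,4) (3,2) (4,3) (2,3) (4,4) (4,2) (2,4) (2,2)
  WR@(4,3): attacks (4,4) (4,2) (3,3) [ray(0,-1) blocked at (4,2); ray(-1,0) blocked at (3,3)]
Union (20 distinct): (0,1) (0,3) (1,0) (1,3) (1,4) (2,0) (2,1) (2,2) (2,3) (2,4) (3,0) (3,1) (3,2) (3,3) (3,4) (4,0) (4,1) (4,2) (4,3) (4,4)

Answer: 20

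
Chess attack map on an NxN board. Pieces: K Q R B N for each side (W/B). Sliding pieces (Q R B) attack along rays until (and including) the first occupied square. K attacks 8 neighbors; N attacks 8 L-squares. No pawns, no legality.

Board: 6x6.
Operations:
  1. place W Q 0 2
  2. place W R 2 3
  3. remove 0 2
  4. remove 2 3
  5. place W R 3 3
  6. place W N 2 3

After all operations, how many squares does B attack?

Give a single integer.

Op 1: place WQ@(0,2)
Op 2: place WR@(2,3)
Op 3: remove (0,2)
Op 4: remove (2,3)
Op 5: place WR@(3,3)
Op 6: place WN@(2,3)
Per-piece attacks for B:
Union (0 distinct): (none)

Answer: 0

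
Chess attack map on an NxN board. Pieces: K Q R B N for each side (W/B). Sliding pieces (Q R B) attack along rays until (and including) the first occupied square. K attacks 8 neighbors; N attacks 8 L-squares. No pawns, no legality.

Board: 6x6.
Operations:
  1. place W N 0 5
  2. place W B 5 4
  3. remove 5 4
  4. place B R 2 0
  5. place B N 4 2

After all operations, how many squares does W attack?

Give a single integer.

Op 1: place WN@(0,5)
Op 2: place WB@(5,4)
Op 3: remove (5,4)
Op 4: place BR@(2,0)
Op 5: place BN@(4,2)
Per-piece attacks for W:
  WN@(0,5): attacks (1,3) (2,4)
Union (2 distinct): (1,3) (2,4)

Answer: 2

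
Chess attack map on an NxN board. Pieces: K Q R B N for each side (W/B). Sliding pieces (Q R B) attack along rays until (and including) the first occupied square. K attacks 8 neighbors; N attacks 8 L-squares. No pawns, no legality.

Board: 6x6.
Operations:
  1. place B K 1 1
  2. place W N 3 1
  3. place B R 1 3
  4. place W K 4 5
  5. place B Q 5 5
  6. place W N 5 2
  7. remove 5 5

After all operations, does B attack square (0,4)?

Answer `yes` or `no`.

Op 1: place BK@(1,1)
Op 2: place WN@(3,1)
Op 3: place BR@(1,3)
Op 4: place WK@(4,5)
Op 5: place BQ@(5,5)
Op 6: place WN@(5,2)
Op 7: remove (5,5)
Per-piece attacks for B:
  BK@(1,1): attacks (1,2) (1,0) (2,1) (0,1) (2,2) (2,0) (0,2) (0,0)
  BR@(1,3): attacks (1,4) (1,5) (1,2) (1,1) (2,3) (3,3) (4,3) (5,3) (0,3) [ray(0,-1) blocked at (1,1)]
B attacks (0,4): no

Answer: no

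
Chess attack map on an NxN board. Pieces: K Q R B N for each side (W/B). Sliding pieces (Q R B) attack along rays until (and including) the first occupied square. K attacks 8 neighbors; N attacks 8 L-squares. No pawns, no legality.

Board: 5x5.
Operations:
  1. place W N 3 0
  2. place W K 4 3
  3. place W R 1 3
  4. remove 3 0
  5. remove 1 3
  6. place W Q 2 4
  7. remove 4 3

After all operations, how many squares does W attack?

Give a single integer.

Answer: 12

Derivation:
Op 1: place WN@(3,0)
Op 2: place WK@(4,3)
Op 3: place WR@(1,3)
Op 4: remove (3,0)
Op 5: remove (1,3)
Op 6: place WQ@(2,4)
Op 7: remove (4,3)
Per-piece attacks for W:
  WQ@(2,4): attacks (2,3) (2,2) (2,1) (2,0) (3,4) (4,4) (1,4) (0,4) (3,3) (4,2) (1,3) (0,2)
Union (12 distinct): (0,2) (0,4) (1,3) (1,4) (2,0) (2,1) (2,2) (2,3) (3,3) (3,4) (4,2) (4,4)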